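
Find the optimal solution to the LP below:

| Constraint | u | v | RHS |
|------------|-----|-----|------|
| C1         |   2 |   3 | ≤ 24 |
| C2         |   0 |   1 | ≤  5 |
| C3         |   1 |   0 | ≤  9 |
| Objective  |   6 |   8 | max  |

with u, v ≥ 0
Each vertex is the intersection of two constraint boundaries that also satisfies all remaining constraints:
  u = 0 and v = 0 → (0, 0)
  u = 9 and v = 0 → (9, 0)
  2u + 3v = 24 and u = 9 → (9, 2)
  2u + 3v = 24 and v = 5 → (4.5, 5)
  v = 5 and u = 0 → (0, 5)

Evaluating z = 6u + 8v at each vertex:
  (0, 0): z = 0
  (9, 0): z = 54
  (9, 2): z = 70
  (4.5, 5): z = 67
  (0, 5): z = 40

The maximum is at (9, 2) with z = 70.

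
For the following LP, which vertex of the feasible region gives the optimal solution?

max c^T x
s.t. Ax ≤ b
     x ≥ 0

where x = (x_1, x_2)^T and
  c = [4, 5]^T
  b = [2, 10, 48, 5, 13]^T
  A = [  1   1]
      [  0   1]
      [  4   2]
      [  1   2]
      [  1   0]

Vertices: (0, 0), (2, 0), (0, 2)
Evaluating z = 4x_1 + 5x_2 at each vertex:
  (0, 0): z = 0
  (2, 0): z = 8
  (0, 2): z = 10

The largest value is z = 10, attained at (0, 2).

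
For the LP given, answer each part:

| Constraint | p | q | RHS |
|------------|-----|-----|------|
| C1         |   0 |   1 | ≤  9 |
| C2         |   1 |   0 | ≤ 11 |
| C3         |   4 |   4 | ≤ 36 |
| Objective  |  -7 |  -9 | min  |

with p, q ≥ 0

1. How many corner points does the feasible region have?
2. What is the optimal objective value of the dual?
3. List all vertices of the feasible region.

1. 3
2. -81 (by strong duality, equal to the primal optimum)
3. (0, 0), (9, 0), (0, 9)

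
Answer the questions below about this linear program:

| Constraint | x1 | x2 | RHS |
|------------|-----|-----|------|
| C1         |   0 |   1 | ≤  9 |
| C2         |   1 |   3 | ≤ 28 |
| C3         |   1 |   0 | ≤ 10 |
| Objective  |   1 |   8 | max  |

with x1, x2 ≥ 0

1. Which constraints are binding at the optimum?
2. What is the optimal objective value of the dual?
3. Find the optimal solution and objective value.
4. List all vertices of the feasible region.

1. C1, C2
2. 73 (by strong duality, equal to the primal optimum)
3. x1 = 1, x2 = 9, z = 73
4. (0, 0), (10, 0), (10, 6), (1, 9), (0, 9)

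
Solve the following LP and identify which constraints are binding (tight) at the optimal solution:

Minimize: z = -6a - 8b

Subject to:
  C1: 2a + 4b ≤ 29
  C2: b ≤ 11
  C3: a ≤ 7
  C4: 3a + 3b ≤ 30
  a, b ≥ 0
Optimal: a = 5.5, b = 4.5
Binding: C1, C4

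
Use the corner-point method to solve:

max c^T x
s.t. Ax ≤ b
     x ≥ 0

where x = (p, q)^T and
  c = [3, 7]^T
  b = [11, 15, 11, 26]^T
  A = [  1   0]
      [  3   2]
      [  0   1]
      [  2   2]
p = 0, q = 7.5, z = 52.5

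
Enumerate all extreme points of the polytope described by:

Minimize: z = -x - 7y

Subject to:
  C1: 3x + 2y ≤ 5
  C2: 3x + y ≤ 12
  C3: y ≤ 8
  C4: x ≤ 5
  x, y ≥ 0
Each vertex is the intersection of two constraint boundaries that also satisfies all remaining constraints:
  x = 0 and y = 0 → (0, 0)
  3x + 2y = 5 and y = 0 → (1.667, 0)
  3x + 2y = 5 and x = 0 → (0, 2.5)

Vertices: (0, 0), (1.667, 0), (0, 2.5)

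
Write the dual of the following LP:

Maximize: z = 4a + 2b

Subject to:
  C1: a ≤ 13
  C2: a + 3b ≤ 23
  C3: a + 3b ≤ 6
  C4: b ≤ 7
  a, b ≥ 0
Minimize: z = 13y1 + 23y2 + 6y3 + 7y4

Subject to:
  C1: -y1 - y2 - y3 ≤ -4
  C2: -3y2 - 3y3 - y4 ≤ -2
  y1, y2, y3, y4 ≥ 0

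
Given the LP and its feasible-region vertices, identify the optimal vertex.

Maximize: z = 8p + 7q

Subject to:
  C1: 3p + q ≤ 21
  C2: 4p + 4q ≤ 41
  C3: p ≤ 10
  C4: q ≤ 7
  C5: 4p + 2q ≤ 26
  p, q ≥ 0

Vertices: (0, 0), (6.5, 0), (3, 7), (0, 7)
(3, 7) with z = 73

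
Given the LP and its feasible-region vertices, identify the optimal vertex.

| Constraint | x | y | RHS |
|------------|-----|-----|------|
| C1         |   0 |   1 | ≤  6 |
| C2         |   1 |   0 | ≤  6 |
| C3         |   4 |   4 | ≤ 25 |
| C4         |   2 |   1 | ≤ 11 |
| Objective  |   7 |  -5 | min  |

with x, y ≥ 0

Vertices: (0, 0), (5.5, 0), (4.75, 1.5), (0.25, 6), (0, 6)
Evaluating z = 7x - 5y at each vertex:
  (0, 0): z = 0
  (5.5, 0): z = 38.5
  (4.75, 1.5): z = 25.75
  (0.25, 6): z = -28.25
  (0, 6): z = -30

The smallest value is z = -30, attained at (0, 6).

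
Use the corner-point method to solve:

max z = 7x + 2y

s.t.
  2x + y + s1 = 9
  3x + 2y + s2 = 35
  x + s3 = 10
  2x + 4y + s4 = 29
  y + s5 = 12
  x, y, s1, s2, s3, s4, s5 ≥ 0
x = 4.5, y = 0, z = 31.5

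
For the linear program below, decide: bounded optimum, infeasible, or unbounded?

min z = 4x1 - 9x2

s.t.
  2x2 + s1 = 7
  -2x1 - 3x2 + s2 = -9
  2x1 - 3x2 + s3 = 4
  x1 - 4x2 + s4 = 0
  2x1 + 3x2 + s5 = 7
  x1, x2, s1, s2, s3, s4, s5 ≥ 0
The row 2x1 + 3x2 + s5 = 7 with s5 ≥ 0 requires 2x1 + 3x2 ≤ 7, while the row -2x1 - 3x2 + s2 = -9 with s2 ≥ 0 is equivalent to 2x1 + 3x2 ≥ 9. Together they would need 9 ≤ 2x1 + 3x2 ≤ 7, which is impossible since 9 > 7. No point satisfies all constraints.

Infeasible — the constraint set is empty.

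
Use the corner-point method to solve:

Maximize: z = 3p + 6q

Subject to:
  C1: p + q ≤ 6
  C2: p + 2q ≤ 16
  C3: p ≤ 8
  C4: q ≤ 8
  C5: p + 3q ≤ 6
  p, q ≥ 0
p = 6, q = 0, z = 18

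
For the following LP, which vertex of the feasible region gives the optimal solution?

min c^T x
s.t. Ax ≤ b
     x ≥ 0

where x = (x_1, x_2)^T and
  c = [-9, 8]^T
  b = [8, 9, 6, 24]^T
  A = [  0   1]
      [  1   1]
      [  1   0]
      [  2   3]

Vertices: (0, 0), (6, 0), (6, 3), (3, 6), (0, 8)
Evaluating z = -9x_1 + 8x_2 at each vertex:
  (0, 0): z = 0
  (6, 0): z = -54
  (6, 3): z = -30
  (3, 6): z = 21
  (0, 8): z = 64

The smallest value is z = -54, attained at (6, 0).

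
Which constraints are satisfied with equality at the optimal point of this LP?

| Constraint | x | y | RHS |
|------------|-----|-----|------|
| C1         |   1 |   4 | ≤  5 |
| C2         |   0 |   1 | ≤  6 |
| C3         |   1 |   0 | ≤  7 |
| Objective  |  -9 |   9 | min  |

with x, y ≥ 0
Optimal: x = 5, y = 0
Slack at optimum:
  C1: slack = 0 (binding)
  C2: slack = 6
  C3: slack = 2
  x ≥ 0: x = 5
  y ≥ 0: y = 0 (binding)
Binding constraints: C1, y ≥ 0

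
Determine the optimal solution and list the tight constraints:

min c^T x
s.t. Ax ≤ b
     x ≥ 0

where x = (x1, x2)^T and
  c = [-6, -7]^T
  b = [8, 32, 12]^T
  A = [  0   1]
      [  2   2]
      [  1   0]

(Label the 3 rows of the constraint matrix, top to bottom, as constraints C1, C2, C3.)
Optimal: x1 = 8, x2 = 8
Binding: C1, C2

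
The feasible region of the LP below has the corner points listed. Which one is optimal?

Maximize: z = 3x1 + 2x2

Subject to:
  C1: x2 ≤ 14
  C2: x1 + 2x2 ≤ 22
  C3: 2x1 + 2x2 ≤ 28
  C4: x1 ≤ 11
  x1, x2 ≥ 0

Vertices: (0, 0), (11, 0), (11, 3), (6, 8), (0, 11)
Evaluating z = 3x1 + 2x2 at each vertex:
  (0, 0): z = 0
  (11, 0): z = 33
  (11, 3): z = 39
  (6, 8): z = 34
  (0, 11): z = 22

The largest value is z = 39, attained at (11, 3).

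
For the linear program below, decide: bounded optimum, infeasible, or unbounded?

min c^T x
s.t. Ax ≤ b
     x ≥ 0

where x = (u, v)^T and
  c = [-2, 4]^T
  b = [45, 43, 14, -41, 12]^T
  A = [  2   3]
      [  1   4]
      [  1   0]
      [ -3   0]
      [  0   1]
The point (14, 0) satisfies every constraint, so the LP is feasible; the constraints give u ≤ 14 and v ≤ 12, which with u, v ≥ 0 keep the feasible region inside a bounded box. A feasible, bounded LP attains a finite optimum at a vertex.

The LP has an optimal solution: (14, 0) with z = -28.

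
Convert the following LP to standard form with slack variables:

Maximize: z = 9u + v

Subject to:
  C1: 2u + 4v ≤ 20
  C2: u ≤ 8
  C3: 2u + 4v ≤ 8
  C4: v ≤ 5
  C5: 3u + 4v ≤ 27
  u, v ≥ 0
max z = 9u + v

s.t.
  2u + 4v + s1 = 20
  u + s2 = 8
  2u + 4v + s3 = 8
  v + s4 = 5
  3u + 4v + s5 = 27
  u, v, s1, s2, s3, s4, s5 ≥ 0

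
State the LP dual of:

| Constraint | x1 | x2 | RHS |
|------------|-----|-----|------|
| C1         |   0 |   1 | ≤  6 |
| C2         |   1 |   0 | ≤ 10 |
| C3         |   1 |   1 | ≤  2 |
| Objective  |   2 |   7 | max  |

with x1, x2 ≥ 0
Minimize: z = 6y1 + 10y2 + 2y3

Subject to:
  C1: -y2 - y3 ≤ -2
  C2: -y1 - y3 ≤ -7
  y1, y2, y3 ≥ 0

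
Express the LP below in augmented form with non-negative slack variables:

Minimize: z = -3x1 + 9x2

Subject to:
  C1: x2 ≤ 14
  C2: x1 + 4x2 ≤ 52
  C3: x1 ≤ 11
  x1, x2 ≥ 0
min z = -3x1 + 9x2

s.t.
  x2 + s1 = 14
  x1 + 4x2 + s2 = 52
  x1 + s3 = 11
  x1, x2, s1, s2, s3 ≥ 0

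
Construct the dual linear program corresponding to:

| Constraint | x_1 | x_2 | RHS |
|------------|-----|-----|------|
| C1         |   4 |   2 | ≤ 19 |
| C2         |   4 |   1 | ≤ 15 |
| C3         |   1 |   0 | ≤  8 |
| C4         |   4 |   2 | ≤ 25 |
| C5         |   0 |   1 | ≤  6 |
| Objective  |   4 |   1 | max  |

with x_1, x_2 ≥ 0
Minimize: z = 19y1 + 15y2 + 8y3 + 25y4 + 6y5

Subject to:
  C1: -4y1 - 4y2 - y3 - 4y4 ≤ -4
  C2: -2y1 - y2 - 2y4 - y5 ≤ -1
  y1, y2, y3, y4, y5 ≥ 0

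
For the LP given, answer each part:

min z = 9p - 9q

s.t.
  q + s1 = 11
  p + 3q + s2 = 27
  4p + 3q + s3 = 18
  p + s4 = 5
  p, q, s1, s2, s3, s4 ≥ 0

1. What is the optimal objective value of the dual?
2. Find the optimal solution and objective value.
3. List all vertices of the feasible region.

1. -54 (by strong duality, equal to the primal optimum)
2. p = 0, q = 6, z = -54
3. (0, 0), (4.5, 0), (0, 6)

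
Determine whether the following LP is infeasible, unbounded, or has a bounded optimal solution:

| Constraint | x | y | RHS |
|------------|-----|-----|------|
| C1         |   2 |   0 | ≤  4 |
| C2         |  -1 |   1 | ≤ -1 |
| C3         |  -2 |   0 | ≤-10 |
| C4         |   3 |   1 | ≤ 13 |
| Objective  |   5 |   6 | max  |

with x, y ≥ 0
C1 requires 2x ≤ 4, while C3 (-2x ≤ -10) is equivalent to 2x ≥ 10. Together they would need 10 ≤ 2x ≤ 4, which is impossible since 10 > 4. No point satisfies all constraints.

The feasible region is empty; the LP is infeasible.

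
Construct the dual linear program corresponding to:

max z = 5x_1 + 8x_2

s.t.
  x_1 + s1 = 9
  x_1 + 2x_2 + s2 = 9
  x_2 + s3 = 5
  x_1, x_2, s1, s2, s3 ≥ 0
Minimize: z = 9y1 + 9y2 + 5y3

Subject to:
  C1: -y1 - y2 ≤ -5
  C2: -2y2 - y3 ≤ -8
  y1, y2, y3 ≥ 0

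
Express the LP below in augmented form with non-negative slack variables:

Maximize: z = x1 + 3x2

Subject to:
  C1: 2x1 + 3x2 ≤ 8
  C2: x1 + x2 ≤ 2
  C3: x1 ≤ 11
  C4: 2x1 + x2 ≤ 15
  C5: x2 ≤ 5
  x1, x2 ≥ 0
max z = x1 + 3x2

s.t.
  2x1 + 3x2 + s1 = 8
  x1 + x2 + s2 = 2
  x1 + s3 = 11
  2x1 + x2 + s4 = 15
  x2 + s5 = 5
  x1, x2, s1, s2, s3, s4, s5 ≥ 0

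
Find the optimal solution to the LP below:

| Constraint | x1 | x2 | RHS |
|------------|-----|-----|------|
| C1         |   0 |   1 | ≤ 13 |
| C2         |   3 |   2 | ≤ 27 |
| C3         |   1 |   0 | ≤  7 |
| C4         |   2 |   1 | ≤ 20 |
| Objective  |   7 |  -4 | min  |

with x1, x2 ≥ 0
Each vertex is the intersection of two constraint boundaries that also satisfies all remaining constraints:
  x1 = 0 and x2 = 0 → (0, 0)
  x1 = 7 and x2 = 0 → (7, 0)
  3x1 + 2x2 = 27 and x1 = 7 → (7, 3)
  x2 = 13 and 3x1 + 2x2 = 27 → (0.3333, 13)
  x2 = 13 and x1 = 0 → (0, 13)

Evaluating z = 7x1 - 4x2 at each vertex:
  (0, 0): z = 0
  (7, 0): z = 49
  (7, 3): z = 37
  (0.3333, 13): z = -49.67
  (0, 13): z = -52

The minimum is at (0, 13) with z = -52.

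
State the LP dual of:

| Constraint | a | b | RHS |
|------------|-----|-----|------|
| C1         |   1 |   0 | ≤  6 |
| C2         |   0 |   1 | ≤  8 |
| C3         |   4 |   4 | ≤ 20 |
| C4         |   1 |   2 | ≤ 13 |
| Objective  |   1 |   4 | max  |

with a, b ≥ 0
Minimize: z = 6y1 + 8y2 + 20y3 + 13y4

Subject to:
  C1: -y1 - 4y3 - y4 ≤ -1
  C2: -y2 - 4y3 - 2y4 ≤ -4
  y1, y2, y3, y4 ≥ 0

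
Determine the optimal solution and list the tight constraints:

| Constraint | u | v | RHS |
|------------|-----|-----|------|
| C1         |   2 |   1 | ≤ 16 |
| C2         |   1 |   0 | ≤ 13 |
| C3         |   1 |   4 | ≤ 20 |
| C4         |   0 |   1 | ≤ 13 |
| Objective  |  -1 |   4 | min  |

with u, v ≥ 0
Optimal: u = 8, v = 0
Binding: C1, v ≥ 0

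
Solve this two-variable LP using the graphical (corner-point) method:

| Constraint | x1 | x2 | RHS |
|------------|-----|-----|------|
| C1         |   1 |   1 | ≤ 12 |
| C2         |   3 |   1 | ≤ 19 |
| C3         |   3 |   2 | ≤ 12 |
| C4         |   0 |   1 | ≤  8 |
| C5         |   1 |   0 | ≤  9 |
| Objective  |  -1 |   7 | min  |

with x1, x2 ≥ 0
x1 = 4, x2 = 0, z = -4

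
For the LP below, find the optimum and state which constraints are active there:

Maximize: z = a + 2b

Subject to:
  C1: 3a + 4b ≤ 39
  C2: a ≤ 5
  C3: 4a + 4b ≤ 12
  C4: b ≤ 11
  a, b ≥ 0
Optimal: a = 0, b = 3
Binding: C3, a ≥ 0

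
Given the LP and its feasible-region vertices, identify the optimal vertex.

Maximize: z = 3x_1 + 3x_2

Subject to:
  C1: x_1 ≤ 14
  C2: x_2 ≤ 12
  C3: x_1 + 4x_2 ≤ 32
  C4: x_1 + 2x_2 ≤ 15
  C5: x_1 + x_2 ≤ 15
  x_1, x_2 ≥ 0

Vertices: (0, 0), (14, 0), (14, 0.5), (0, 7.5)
Evaluating z = 3x_1 + 3x_2 at each vertex:
  (0, 0): z = 0
  (14, 0): z = 42
  (14, 0.5): z = 43.5
  (0, 7.5): z = 22.5

The largest value is z = 43.5, attained at (14, 0.5).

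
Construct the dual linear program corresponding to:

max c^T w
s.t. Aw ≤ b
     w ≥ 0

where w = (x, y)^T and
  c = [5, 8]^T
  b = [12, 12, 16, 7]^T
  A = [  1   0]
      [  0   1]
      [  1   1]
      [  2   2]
Minimize: z = 12y1 + 12y2 + 16y3 + 7y4

Subject to:
  C1: -y1 - y3 - 2y4 ≤ -5
  C2: -y2 - y3 - 2y4 ≤ -8
  y1, y2, y3, y4 ≥ 0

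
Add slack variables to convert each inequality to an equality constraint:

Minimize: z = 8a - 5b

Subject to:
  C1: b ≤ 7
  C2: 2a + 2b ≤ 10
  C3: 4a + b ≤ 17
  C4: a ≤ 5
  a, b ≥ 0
min z = 8a - 5b

s.t.
  b + s1 = 7
  2a + 2b + s2 = 10
  4a + b + s3 = 17
  a + s4 = 5
  a, b, s1, s2, s3, s4 ≥ 0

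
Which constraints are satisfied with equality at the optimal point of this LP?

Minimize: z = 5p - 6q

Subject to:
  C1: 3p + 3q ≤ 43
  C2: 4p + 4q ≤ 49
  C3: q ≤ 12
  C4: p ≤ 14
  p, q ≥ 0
Optimal: p = 0, q = 12
Binding: C3, p ≥ 0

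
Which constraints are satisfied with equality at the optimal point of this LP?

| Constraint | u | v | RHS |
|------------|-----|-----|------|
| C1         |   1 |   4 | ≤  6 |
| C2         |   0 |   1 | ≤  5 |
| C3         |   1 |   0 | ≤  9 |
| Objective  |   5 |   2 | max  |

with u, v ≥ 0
Optimal: u = 6, v = 0
Binding: C1, v ≥ 0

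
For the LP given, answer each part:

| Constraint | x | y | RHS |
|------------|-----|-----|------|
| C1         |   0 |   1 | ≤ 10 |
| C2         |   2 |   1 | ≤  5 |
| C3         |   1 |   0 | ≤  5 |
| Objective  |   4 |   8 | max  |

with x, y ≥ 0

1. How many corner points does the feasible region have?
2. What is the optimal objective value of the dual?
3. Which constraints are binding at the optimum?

1. 3
2. 40 (by strong duality, equal to the primal optimum)
3. C2, x ≥ 0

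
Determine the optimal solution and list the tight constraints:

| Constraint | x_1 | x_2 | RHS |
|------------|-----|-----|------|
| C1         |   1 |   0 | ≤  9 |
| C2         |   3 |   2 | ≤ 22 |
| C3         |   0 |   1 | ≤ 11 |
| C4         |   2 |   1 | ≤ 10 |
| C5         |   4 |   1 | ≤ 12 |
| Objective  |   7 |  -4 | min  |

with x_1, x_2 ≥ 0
Optimal: x_1 = 0, x_2 = 10
Slack at optimum:
  C1: slack = 9
  C2: slack = 2
  C3: slack = 1
  C4: slack = 0 (binding)
  C5: slack = 2
  x_1 ≥ 0: x_1 = 0 (binding)
  x_2 ≥ 0: x_2 = 10
Binding constraints: C4, x_1 ≥ 0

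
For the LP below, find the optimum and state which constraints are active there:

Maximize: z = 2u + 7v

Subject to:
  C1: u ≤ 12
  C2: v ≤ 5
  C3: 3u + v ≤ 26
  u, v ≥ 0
Optimal: u = 7, v = 5
Slack at optimum:
  C1: slack = 5
  C2: slack = 0 (binding)
  C3: slack = 0 (binding)
  u ≥ 0: u = 7
  v ≥ 0: v = 5
Binding constraints: C2, C3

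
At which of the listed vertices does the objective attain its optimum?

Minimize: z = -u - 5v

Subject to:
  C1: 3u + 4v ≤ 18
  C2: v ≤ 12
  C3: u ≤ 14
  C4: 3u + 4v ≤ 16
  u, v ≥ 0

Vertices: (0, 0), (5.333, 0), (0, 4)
(0, 4) with z = -20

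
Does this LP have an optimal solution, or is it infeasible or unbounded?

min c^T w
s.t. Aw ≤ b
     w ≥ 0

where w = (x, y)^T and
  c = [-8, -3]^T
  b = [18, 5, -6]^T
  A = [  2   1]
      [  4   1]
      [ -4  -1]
One constraint requires 4x + y ≤ 5, while the constraint -4x - y ≤ -6 is equivalent to 4x + y ≥ 6. Together they would need 6 ≤ 4x + y ≤ 5, which is impossible since 6 > 5. No point satisfies all constraints.

Infeasible — the constraint set is empty.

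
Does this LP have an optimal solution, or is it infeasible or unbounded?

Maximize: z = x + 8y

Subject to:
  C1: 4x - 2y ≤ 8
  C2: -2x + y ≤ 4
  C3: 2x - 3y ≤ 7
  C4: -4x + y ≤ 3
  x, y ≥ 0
Feasible point: (0, 0) satisfies every constraint, so the LP is feasible.
Direction d = (1, 2): for each constraint row a, a·d ≤ 0 —
  (4)(1) + (-2)(2) = 0 ≤ 0
  (-2)(1) + (1)(2) = 0 ≤ 0
  (2)(1) + (-3)(2) = -4 ≤ 0
  (-4)(1) + (1)(2) = -2 ≤ 0
and d ≥ 0, so (0, 0) + t·d stays feasible for every t ≥ 0. Along this ray z = x + 8y changes by 17 per unit t, so z → +∞.

The LP is unbounded; z can be made arbitrarily large.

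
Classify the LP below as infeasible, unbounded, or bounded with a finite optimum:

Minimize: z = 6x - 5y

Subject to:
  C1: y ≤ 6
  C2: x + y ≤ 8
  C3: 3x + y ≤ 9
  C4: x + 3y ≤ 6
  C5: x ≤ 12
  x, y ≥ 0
The point (0, 2) satisfies every constraint, so the LP is feasible; the constraints give x ≤ 12 and y ≤ 6, which with x, y ≥ 0 keep the feasible region inside a bounded box. A feasible, bounded LP attains a finite optimum at a vertex.

Evaluating z = 6x - 5y at each vertex:
  (0, 0): z = 0
  (3, 0): z = 18
  (2.625, 1.125): z = 10.12
  (0, 2): z = -10

Bounded optimum: z* = -10 at (0, 2).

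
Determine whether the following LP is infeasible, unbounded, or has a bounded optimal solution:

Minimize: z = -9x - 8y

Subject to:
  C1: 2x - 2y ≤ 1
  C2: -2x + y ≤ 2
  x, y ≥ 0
Feasible point: (0, 0) satisfies every constraint, so the LP is feasible.
Direction d = (1, 1): for each constraint row a, a·d ≤ 0 —
  (2)(1) + (-2)(1) = 0 ≤ 0
  (-2)(1) + (1)(1) = -1 ≤ 0
and d ≥ 0, so (0, 0) + t·d stays feasible for every t ≥ 0. Along this ray z = -9x - 8y changes by -17 per unit t, so z → −∞.

Unbounded — the objective can decrease without bound over the feasible region.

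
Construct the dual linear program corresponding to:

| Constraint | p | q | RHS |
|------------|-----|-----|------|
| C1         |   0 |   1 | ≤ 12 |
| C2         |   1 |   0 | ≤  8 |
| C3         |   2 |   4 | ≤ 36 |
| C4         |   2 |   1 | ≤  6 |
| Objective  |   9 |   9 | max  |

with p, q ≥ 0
Minimize: z = 12y1 + 8y2 + 36y3 + 6y4

Subject to:
  C1: -y2 - 2y3 - 2y4 ≤ -9
  C2: -y1 - 4y3 - y4 ≤ -9
  y1, y2, y3, y4 ≥ 0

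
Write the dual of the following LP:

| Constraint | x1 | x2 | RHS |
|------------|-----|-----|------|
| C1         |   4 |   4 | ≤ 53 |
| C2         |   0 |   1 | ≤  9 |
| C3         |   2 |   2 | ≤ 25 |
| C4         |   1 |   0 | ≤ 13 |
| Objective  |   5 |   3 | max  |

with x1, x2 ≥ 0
Minimize: z = 53y1 + 9y2 + 25y3 + 13y4

Subject to:
  C1: -4y1 - 2y3 - y4 ≤ -5
  C2: -4y1 - y2 - 2y3 ≤ -3
  y1, y2, y3, y4 ≥ 0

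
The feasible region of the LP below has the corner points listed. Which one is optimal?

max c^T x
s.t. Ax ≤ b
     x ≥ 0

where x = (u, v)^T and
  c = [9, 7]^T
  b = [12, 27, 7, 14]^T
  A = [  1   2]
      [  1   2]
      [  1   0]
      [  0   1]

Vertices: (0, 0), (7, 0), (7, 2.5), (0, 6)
Evaluating z = 9u + 7v at each vertex:
  (0, 0): z = 0
  (7, 0): z = 63
  (7, 2.5): z = 80.5
  (0, 6): z = 42

The largest value is z = 80.5, attained at (7, 2.5).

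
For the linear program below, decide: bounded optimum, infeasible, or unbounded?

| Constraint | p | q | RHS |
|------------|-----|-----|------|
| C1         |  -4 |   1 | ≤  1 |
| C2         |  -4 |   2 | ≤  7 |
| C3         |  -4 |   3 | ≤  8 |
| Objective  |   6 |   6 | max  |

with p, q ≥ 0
Feasible point: (0, 0) satisfies every constraint, so the LP is feasible.
Direction d = (1, 0): for each constraint row a, a·d ≤ 0 —
  (-4)(1) + (1)(0) = -4 ≤ 0
  (-4)(1) + (2)(0) = -4 ≤ 0
  (-4)(1) + (3)(0) = -4 ≤ 0
and d ≥ 0, so (0, 0) + t·d stays feasible for every t ≥ 0. Along this ray z = 6p + 6q changes by 6 per unit t, so z → +∞.

The LP is unbounded; z can be made arbitrarily large.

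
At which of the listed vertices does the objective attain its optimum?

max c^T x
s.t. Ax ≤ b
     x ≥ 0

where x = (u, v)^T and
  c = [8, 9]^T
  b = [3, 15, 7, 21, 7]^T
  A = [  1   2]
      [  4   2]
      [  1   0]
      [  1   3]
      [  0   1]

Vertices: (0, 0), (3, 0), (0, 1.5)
Evaluating z = 8u + 9v at each vertex:
  (0, 0): z = 0
  (3, 0): z = 24
  (0, 1.5): z = 13.5

The largest value is z = 24, attained at (3, 0).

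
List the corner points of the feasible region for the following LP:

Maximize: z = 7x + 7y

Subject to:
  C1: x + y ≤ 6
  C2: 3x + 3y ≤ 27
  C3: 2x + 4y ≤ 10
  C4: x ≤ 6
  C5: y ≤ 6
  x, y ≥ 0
Each vertex is the intersection of two constraint boundaries that also satisfies all remaining constraints:
  x = 0 and y = 0 → (0, 0)
  2x + 4y = 10 and y = 0 → (5, 0)
  2x + 4y = 10 and x = 0 → (0, 2.5)

Vertices: (0, 0), (5, 0), (0, 2.5)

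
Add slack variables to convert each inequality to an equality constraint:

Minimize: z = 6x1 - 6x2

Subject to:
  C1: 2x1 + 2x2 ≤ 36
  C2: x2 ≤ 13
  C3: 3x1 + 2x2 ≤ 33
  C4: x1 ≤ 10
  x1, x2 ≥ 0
min z = 6x1 - 6x2

s.t.
  2x1 + 2x2 + s1 = 36
  x2 + s2 = 13
  3x1 + 2x2 + s3 = 33
  x1 + s4 = 10
  x1, x2, s1, s2, s3, s4 ≥ 0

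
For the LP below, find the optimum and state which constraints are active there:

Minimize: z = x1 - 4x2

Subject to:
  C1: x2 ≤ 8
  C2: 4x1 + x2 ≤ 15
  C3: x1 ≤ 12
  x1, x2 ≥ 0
Optimal: x1 = 0, x2 = 8
Slack at optimum:
  C1: slack = 0 (binding)
  C2: slack = 7
  C3: slack = 12
  x1 ≥ 0: x1 = 0 (binding)
  x2 ≥ 0: x2 = 8
Binding constraints: C1, x1 ≥ 0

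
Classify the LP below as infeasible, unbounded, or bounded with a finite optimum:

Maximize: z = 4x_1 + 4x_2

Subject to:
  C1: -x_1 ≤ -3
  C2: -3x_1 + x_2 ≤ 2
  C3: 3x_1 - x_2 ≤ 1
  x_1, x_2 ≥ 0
Feasible point: (3, 8) satisfies every constraint, so the LP is feasible.
Direction d = (1, 3): for each constraint row a, a·d ≤ 0 —
  (-1)(1) + (0)(3) = -1 ≤ 0
  (-3)(1) + (1)(3) = 0 ≤ 0
  (3)(1) + (-1)(3) = 0 ≤ 0
and d ≥ 0, so (3, 8) + t·d stays feasible for every t ≥ 0. Along this ray z = 4x_1 + 4x_2 changes by 16 per unit t, so z → +∞.

The LP is unbounded; z can be made arbitrarily large.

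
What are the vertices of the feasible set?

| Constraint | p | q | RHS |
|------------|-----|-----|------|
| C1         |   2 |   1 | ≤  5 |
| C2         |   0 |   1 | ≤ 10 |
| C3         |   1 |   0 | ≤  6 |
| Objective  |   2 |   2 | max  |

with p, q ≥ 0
Each vertex is the intersection of two constraint boundaries that also satisfies all remaining constraints:
  p = 0 and q = 0 → (0, 0)
  2p + q = 5 and q = 0 → (2.5, 0)
  2p + q = 5 and p = 0 → (0, 5)

Vertices: (0, 0), (2.5, 0), (0, 5)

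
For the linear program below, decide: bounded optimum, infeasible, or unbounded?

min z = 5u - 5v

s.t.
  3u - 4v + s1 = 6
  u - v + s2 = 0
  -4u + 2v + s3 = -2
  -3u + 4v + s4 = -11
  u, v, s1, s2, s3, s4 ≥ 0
The row 3u - 4v + s1 = 6 with s1 ≥ 0 requires 3u - 4v ≤ 6, while the row -3u + 4v + s4 = -11 with s4 ≥ 0 is equivalent to 3u - 4v ≥ 11. Together they would need 11 ≤ 3u - 4v ≤ 6, which is impossible since 11 > 6. No point satisfies all constraints.

Infeasible: no point satisfies all constraints simultaneously.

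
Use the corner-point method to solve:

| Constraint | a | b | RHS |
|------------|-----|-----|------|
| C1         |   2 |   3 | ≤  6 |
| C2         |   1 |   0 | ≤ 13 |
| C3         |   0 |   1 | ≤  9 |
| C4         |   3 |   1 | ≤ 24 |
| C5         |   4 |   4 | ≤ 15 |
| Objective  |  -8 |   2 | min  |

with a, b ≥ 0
Each vertex is the intersection of two constraint boundaries that also satisfies all remaining constraints:
  a = 0 and b = 0 → (0, 0)
  2a + 3b = 6 and b = 0 → (3, 0)
  2a + 3b = 6 and a = 0 → (0, 2)

Evaluating z = -8a + 2b at each vertex:
  (0, 0): z = 0
  (3, 0): z = -24
  (0, 2): z = 4

The minimum is at (3, 0) with z = -24.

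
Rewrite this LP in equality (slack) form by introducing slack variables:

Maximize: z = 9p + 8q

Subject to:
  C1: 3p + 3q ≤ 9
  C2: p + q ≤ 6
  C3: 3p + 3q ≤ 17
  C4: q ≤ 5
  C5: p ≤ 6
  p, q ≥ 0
max z = 9p + 8q

s.t.
  3p + 3q + s1 = 9
  p + q + s2 = 6
  3p + 3q + s3 = 17
  q + s4 = 5
  p + s5 = 6
  p, q, s1, s2, s3, s4, s5 ≥ 0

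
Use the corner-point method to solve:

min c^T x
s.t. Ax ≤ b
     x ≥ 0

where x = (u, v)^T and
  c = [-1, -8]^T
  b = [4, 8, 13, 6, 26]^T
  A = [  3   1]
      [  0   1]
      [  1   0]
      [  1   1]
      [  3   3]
u = 0, v = 4, z = -32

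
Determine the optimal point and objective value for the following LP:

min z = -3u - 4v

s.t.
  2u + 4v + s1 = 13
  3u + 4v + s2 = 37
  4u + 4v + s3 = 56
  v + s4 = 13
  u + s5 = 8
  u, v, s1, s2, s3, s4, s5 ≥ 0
Each vertex is the intersection of two constraint boundaries that also satisfies all remaining constraints:
  u = 0 and v = 0 → (0, 0)
  2u + 4v = 13 and v = 0 → (6.5, 0)
  2u + 4v = 13 and u = 0 → (0, 3.25)

Evaluating z = -3u - 4v at each vertex:
  (0, 0): z = 0
  (6.5, 0): z = -19.5
  (0, 3.25): z = -13

The minimum is at (6.5, 0) with z = -19.5.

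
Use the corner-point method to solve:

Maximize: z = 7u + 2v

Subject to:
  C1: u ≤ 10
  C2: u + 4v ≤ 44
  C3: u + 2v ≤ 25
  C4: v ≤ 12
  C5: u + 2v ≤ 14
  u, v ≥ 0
Each vertex is the intersection of two constraint boundaries that also satisfies all remaining constraints:
  u = 0 and v = 0 → (0, 0)
  u = 10 and v = 0 → (10, 0)
  u = 10 and u + 2v = 14 → (10, 2)
  u + 2v = 14 and u = 0 → (0, 7)

Evaluating z = 7u + 2v at each vertex:
  (0, 0): z = 0
  (10, 0): z = 70
  (10, 2): z = 74
  (0, 7): z = 14

The maximum is at (10, 2) with z = 74.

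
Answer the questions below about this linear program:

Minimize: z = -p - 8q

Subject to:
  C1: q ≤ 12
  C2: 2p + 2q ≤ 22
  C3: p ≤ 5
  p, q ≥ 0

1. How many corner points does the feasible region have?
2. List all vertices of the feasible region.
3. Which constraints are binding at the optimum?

1. 4
2. (0, 0), (5, 0), (5, 6), (0, 11)
3. C2, p ≥ 0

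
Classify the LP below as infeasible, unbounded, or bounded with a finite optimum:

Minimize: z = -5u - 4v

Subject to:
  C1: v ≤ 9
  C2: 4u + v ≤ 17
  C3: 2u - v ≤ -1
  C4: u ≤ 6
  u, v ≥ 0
The point (2, 9) satisfies every constraint, so the LP is feasible; the constraints give u ≤ 6 and v ≤ 9, which with u, v ≥ 0 keep the feasible region inside a bounded box. A feasible, bounded LP attains a finite optimum at a vertex.

Bounded optimum: z* = -46 at (2, 9).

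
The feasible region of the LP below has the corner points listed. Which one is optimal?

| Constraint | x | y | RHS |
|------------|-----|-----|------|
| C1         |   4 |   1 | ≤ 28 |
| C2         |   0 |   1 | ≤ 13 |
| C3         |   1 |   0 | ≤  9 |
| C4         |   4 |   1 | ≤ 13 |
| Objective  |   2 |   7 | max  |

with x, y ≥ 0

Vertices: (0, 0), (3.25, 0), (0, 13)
(0, 13) with z = 91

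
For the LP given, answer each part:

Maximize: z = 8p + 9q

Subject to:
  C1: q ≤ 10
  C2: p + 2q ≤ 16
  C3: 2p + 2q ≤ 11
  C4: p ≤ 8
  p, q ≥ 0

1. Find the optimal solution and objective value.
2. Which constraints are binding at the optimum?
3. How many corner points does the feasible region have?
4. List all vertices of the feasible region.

1. p = 0, q = 5.5, z = 49.5
2. C3, p ≥ 0
3. 3
4. (0, 0), (5.5, 0), (0, 5.5)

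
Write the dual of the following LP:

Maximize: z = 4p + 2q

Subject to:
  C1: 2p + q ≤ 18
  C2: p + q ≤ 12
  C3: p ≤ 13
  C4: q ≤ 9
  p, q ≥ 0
Minimize: z = 18y1 + 12y2 + 13y3 + 9y4

Subject to:
  C1: -2y1 - y2 - y3 ≤ -4
  C2: -y1 - y2 - y4 ≤ -2
  y1, y2, y3, y4 ≥ 0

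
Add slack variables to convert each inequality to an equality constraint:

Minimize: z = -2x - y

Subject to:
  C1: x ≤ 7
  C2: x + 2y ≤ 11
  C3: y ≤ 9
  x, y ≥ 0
min z = -2x - y

s.t.
  x + s1 = 7
  x + 2y + s2 = 11
  y + s3 = 9
  x, y, s1, s2, s3 ≥ 0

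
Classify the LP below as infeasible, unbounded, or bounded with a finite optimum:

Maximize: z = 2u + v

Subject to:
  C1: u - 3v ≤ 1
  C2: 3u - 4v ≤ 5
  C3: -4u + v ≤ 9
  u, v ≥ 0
Feasible point: (0, 0) satisfies every constraint, so the LP is feasible.
Direction d = (1, 1): for each constraint row a, a·d ≤ 0 —
  (1)(1) + (-3)(1) = -2 ≤ 0
  (3)(1) + (-4)(1) = -1 ≤ 0
  (-4)(1) + (1)(1) = -3 ≤ 0
and d ≥ 0, so (0, 0) + t·d stays feasible for every t ≥ 0. Along this ray z = 2u + v changes by 3 per unit t, so z → +∞.

The LP is unbounded; z can be made arbitrarily large.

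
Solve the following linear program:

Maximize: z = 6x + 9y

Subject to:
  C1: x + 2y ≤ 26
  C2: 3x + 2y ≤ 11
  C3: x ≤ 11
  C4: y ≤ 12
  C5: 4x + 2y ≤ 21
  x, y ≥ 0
x = 0, y = 5.5, z = 49.5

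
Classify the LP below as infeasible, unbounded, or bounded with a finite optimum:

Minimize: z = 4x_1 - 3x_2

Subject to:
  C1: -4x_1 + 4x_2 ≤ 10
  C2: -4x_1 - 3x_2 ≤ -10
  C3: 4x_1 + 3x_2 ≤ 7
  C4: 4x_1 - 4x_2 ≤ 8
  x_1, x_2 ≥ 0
C3 requires 4x_1 + 3x_2 ≤ 7, while C2 (-4x_1 - 3x_2 ≤ -10) is equivalent to 4x_1 + 3x_2 ≥ 10. Together they would need 10 ≤ 4x_1 + 3x_2 ≤ 7, which is impossible since 10 > 7. No point satisfies all constraints.

Infeasible: no point satisfies all constraints simultaneously.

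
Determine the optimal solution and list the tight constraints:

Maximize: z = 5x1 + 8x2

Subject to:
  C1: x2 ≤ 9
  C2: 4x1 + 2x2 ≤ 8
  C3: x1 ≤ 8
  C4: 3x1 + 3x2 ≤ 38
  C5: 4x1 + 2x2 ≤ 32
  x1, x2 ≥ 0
Optimal: x1 = 0, x2 = 4
Binding: C2, x1 ≥ 0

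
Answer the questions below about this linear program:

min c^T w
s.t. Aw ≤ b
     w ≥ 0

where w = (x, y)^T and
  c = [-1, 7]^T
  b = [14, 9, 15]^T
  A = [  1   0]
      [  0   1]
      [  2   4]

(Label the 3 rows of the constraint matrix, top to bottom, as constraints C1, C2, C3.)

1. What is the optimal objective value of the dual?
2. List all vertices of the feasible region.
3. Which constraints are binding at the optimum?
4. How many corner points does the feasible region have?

1. -7.5 (by strong duality, equal to the primal optimum)
2. (0, 0), (7.5, 0), (0, 3.75)
3. C3, y ≥ 0
4. 3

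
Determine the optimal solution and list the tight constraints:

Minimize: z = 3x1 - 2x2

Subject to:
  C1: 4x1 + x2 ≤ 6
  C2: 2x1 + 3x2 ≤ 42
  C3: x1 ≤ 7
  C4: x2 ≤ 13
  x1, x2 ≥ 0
Optimal: x1 = 0, x2 = 6
Binding: C1, x1 ≥ 0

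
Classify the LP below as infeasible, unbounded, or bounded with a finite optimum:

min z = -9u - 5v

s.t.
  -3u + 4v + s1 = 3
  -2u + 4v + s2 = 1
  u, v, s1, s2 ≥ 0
Feasible point: (0, 0) satisfies every constraint, so the LP is feasible.
Direction d = (1, 0): for each constraint row a, a·d ≤ 0 —
  (-3)(1) + (4)(0) = -3 ≤ 0
  (-2)(1) + (4)(0) = -2 ≤ 0
and d ≥ 0, so (0, 0) + t·d stays feasible for every t ≥ 0. Along this ray z = -9u - 5v changes by -9 per unit t, so z → −∞.

Unbounded: there is a feasible ray along which z → −∞.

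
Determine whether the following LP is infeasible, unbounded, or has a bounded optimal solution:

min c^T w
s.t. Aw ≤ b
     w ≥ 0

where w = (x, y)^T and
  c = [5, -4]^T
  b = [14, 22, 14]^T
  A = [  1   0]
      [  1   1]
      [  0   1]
The point (0, 14) satisfies every constraint, so the LP is feasible; the constraints give x ≤ 14 and y ≤ 14, which with x, y ≥ 0 keep the feasible region inside a bounded box. A feasible, bounded LP attains a finite optimum at a vertex.

Evaluating z = 5x - 4y at each vertex:
  (0, 0): z = 0
  (14, 0): z = 70
  (14, 8): z = 38
  (8, 14): z = -16
  (0, 14): z = -56

The LP has an optimal solution: (0, 14) with z = -56.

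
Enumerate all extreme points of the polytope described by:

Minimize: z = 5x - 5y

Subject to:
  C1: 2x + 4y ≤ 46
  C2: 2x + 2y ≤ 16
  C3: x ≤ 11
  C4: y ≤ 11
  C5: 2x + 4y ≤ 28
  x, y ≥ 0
Each vertex is the intersection of two constraint boundaries that also satisfies all remaining constraints:
  x = 0 and y = 0 → (0, 0)
  2x + 2y = 16 and y = 0 → (8, 0)
  2x + 2y = 16 and 2x + 4y = 28 → (2, 6)
  2x + 4y = 28 and x = 0 → (0, 7)

Vertices: (0, 0), (8, 0), (2, 6), (0, 7)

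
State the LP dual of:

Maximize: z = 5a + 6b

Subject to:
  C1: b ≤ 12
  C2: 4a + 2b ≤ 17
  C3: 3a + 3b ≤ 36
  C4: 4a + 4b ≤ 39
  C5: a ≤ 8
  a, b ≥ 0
Minimize: z = 12y1 + 17y2 + 36y3 + 39y4 + 8y5

Subject to:
  C1: -4y2 - 3y3 - 4y4 - y5 ≤ -5
  C2: -y1 - 2y2 - 3y3 - 4y4 ≤ -6
  y1, y2, y3, y4, y5 ≥ 0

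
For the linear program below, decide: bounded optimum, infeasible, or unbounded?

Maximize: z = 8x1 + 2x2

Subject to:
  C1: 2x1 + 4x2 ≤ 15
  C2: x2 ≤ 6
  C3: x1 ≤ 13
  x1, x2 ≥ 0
The point (7.5, 0) satisfies every constraint, so the LP is feasible; the constraints give x1 ≤ 13 and x2 ≤ 6, which with x1, x2 ≥ 0 keep the feasible region inside a bounded box. A feasible, bounded LP attains a finite optimum at a vertex.

Evaluating z = 8x1 + 2x2 at each vertex:
  (0, 0): z = 0
  (7.5, 0): z = 60
  (0, 3.75): z = 7.5

Feasible with finite optimum z* = 60 at (7.5, 0).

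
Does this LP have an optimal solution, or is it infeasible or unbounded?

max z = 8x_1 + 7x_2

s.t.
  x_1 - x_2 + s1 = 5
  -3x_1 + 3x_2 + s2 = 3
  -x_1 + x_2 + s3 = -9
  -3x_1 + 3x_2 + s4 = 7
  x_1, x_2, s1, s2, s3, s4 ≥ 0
The row x_1 - x_2 + s1 = 5 with s1 ≥ 0 requires x_1 - x_2 ≤ 5, while the row -x_1 + x_2 + s3 = -9 with s3 ≥ 0 is equivalent to x_1 - x_2 ≥ 9. Together they would need 9 ≤ x_1 - x_2 ≤ 5, which is impossible since 9 > 5. No point satisfies all constraints.

The feasible region is empty; the LP is infeasible.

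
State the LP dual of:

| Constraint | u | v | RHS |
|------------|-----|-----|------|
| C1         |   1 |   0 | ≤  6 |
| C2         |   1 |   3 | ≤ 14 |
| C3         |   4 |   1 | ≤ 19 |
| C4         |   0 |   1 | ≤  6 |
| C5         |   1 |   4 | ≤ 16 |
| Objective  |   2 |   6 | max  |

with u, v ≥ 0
Minimize: z = 6y1 + 14y2 + 19y3 + 6y4 + 16y5

Subject to:
  C1: -y1 - y2 - 4y3 - y5 ≤ -2
  C2: -3y2 - y3 - y4 - 4y5 ≤ -6
  y1, y2, y3, y4, y5 ≥ 0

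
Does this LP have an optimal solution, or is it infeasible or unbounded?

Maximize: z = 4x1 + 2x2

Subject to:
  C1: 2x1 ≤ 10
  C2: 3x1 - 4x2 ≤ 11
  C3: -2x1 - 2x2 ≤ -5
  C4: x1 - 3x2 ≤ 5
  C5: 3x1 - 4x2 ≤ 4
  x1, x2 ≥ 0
Feasible point: (0, 3) satisfies every constraint, so the LP is feasible.
Direction d = (0, 1): for each constraint row a, a·d ≤ 0 —
  (2)(0) + (0)(1) = 0 ≤ 0
  (3)(0) + (-4)(1) = -4 ≤ 0
  (-2)(0) + (-2)(1) = -2 ≤ 0
  (1)(0) + (-3)(1) = -3 ≤ 0
  (3)(0) + (-4)(1) = -4 ≤ 0
and d ≥ 0, so (0, 3) + t·d stays feasible for every t ≥ 0. Along this ray z = 4x1 + 2x2 changes by 2 per unit t, so z → +∞.

The LP is unbounded; z can be made arbitrarily large.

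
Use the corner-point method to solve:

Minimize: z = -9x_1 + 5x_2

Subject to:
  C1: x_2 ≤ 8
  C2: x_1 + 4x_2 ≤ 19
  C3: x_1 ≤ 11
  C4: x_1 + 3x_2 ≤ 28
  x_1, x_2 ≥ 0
x_1 = 11, x_2 = 0, z = -99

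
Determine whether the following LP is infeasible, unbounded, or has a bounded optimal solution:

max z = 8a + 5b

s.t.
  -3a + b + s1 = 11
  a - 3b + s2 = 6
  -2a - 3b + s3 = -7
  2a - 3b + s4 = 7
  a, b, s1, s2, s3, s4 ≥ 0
Feasible point: (0, 3) satisfies every constraint, so the LP is feasible.
Direction d = (1, 1): for each constraint row a, a·d ≤ 0 —
  (-3)(1) + (1)(1) = -2 ≤ 0
  (1)(1) + (-3)(1) = -2 ≤ 0
  (-2)(1) + (-3)(1) = -5 ≤ 0
  (2)(1) + (-3)(1) = -1 ≤ 0
and d ≥ 0, so (0, 3) + t·d stays feasible for every t ≥ 0. Along this ray z = 8a + 5b changes by 13 per unit t, so z → +∞.

Unbounded — the objective can increase without bound over the feasible region.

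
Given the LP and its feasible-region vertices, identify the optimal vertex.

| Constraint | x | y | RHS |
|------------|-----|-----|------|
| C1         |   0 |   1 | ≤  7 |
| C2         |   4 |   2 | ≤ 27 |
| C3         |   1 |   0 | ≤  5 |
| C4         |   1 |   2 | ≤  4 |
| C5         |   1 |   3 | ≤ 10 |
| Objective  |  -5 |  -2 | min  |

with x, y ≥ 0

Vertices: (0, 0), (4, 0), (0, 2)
(4, 0) with z = -20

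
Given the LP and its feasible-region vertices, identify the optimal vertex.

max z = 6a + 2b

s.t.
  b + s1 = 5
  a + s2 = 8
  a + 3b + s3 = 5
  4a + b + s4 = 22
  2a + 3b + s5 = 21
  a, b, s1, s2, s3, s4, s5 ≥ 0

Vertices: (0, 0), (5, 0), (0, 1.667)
Evaluating z = 6a + 2b at each vertex:
  (0, 0): z = 0
  (5, 0): z = 30
  (0, 1.667): z = 3.333

The largest value is z = 30, attained at (5, 0).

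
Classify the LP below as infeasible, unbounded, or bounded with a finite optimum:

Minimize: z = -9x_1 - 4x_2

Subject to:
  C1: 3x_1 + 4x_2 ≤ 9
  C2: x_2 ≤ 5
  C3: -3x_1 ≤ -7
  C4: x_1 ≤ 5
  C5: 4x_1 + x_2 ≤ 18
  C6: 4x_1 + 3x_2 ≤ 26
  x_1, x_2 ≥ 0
The point (3, 0) satisfies every constraint, so the LP is feasible; the constraints give x_1 ≤ 5 and x_2 ≤ 5, which with x_1, x_2 ≥ 0 keep the feasible region inside a bounded box. A feasible, bounded LP attains a finite optimum at a vertex.

Bounded optimum: z* = -27 at (3, 0).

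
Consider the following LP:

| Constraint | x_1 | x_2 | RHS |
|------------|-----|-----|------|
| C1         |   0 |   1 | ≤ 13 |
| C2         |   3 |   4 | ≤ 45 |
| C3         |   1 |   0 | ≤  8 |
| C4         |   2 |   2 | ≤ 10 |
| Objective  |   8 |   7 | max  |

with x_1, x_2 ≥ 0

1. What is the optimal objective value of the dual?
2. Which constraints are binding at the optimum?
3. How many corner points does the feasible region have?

1. 40 (by strong duality, equal to the primal optimum)
2. C4, x_2 ≥ 0
3. 3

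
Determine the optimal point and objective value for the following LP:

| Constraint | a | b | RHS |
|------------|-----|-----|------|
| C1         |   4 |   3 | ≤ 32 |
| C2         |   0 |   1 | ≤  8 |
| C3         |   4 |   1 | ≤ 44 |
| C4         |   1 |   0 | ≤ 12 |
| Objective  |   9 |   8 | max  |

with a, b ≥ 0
Each vertex is the intersection of two constraint boundaries that also satisfies all remaining constraints:
  a = 0 and b = 0 → (0, 0)
  4a + 3b = 32 and b = 0 → (8, 0)
  4a + 3b = 32 and b = 8 → (2, 8)
  b = 8 and a = 0 → (0, 8)

Evaluating z = 9a + 8b at each vertex:
  (0, 0): z = 0
  (8, 0): z = 72
  (2, 8): z = 82
  (0, 8): z = 64

The maximum is at (2, 8) with z = 82.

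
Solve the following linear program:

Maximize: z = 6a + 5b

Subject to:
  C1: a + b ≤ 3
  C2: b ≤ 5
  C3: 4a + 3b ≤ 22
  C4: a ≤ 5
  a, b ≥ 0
a = 3, b = 0, z = 18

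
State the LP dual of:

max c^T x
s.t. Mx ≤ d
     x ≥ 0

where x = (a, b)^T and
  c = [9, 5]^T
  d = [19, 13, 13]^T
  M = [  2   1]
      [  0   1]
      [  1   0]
Minimize: z = 19y1 + 13y2 + 13y3

Subject to:
  C1: -2y1 - y3 ≤ -9
  C2: -y1 - y2 ≤ -5
  y1, y2, y3 ≥ 0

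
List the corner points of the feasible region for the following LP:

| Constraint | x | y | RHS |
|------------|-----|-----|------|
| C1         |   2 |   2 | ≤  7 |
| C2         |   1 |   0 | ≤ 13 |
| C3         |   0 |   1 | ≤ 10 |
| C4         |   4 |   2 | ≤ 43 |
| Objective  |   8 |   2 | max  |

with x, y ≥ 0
Each vertex is the intersection of two constraint boundaries that also satisfies all remaining constraints:
  x = 0 and y = 0 → (0, 0)
  2x + 2y = 7 and y = 0 → (3.5, 0)
  2x + 2y = 7 and x = 0 → (0, 3.5)

Vertices: (0, 0), (3.5, 0), (0, 3.5)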